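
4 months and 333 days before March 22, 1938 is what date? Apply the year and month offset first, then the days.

Counting back 4 months and 333 days from March 22, 1938: first the month/year part, then the days.
month 3 − 4 = -1, which is month 11 of year 1937 → November 1937.
Day 22 is valid in November, giving November 22, 1937.
Now subtract 333 days from November 22, 1937.
Going back 22 days from November 22, 1937 reaches the end of the previous month; 333 − 22 = 311 left.
October 1937 has 31 days: 311 − 31 = 280 left.
September 1937 has 30 days: 280 − 30 = 250 left.
August 1937 has 31 days: 250 − 31 = 219 left.
July 1937 has 31 days: 219 − 31 = 188 left.
June 1937 has 30 days: 188 − 30 = 158 left.
May 1937 has 31 days: 158 − 31 = 127 left.
April 1937 has 30 days: 127 − 30 = 97 left.
March 1937 has 31 days: 97 − 31 = 66 left.
February 1937 has 28 days (1937 is not a leap year): 66 − 28 = 38 left.
January 1937 has 31 days: 38 − 31 = 7 left.
December 1936 has 31 days; 31 − 7 = 24 → December 24, 1936.

December 24, 1936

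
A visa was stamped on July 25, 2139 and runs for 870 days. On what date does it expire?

Advancing 870 days from July 25, 2139.
July has 31 days, so 31 − 25 = 6 days remain after July 25, 2139; 870 − 6 = 864 left.
August 2139 has 31 days: 864 − 31 = 833 left.
September 2139 has 30 days: 833 − 30 = 803 left.
October 2139 has 31 days: 803 − 31 = 772 left.
November 2139 has 30 days: 772 − 30 = 742 left.
December 2139 has 31 days: 742 − 31 = 711 left.
January 2140 has 31 days: 711 − 31 = 680 left.
February 2140 has 29 days (2140 is a leap year): 680 − 29 = 651 left.
March 2140 has 31 days: 651 − 31 = 620 left.
April 2140 has 30 days: 620 − 30 = 590 left.
May 2140 has 31 days: 590 − 31 = 559 left.
June 2140 has 30 days: 559 − 30 = 529 left.
July 2140 has 31 days: 529 − 31 = 498 left.
August 2140 has 31 days: 498 − 31 = 467 left.
September 2140 has 30 days: 467 − 30 = 437 left.
October 2140 has 31 days: 437 − 31 = 406 left.
November 2140 has 30 days: 406 − 30 = 376 left.
December 2140 has 31 days: 376 − 31 = 345 left.
January 2141 has 31 days: 345 − 31 = 314 left.
February 2141 has 28 days (2141 is not a leap year): 314 − 28 = 286 left.
March 2141 has 31 days: 286 − 31 = 255 left.
April 2141 has 30 days: 255 − 30 = 225 left.
May 2141 has 31 days: 225 − 31 = 194 left.
June 2141 has 30 days: 194 − 30 = 164 left.
July 2141 has 31 days: 164 − 31 = 133 left.
August 2141 has 31 days: 133 − 31 = 102 left.
September 2141 has 30 days: 102 − 30 = 72 left.
October 2141 has 31 days: 72 − 31 = 41 left.
November 2141 has 30 days: 41 − 30 = 11 left.
11 days into December 2141 → December 11, 2141.

December 11, 2141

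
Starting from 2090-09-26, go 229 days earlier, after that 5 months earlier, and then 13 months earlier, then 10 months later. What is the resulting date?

Subtracting 229 days from September 26, 2090:
Going back 26 days from September 26, 2090 reaches the end of the previous month; 229 − 26 = 203 left.
August 2090 has 31 days: 203 − 31 = 172 left.
July 2090 has 31 days: 172 − 31 = 141 left.
June 2090 has 30 days: 141 − 30 = 111 left.
May 2090 has 31 days: 111 − 31 = 80 left.
April 2090 has 30 days: 80 − 30 = 50 left.
March 2090 has 31 days: 50 − 31 = 19 left.
February 2090 has 28 days; 28 − 19 = 9 → February 9, 2090.
Subtracting 5 months from February 9, 2090:
month 2 − 5 = -3, which is month 9 of year 2089 → September 2089.
Day 9 is valid in September, giving September 9, 2089.
Going back 13 months from September 9, 2089:
month 9 − 13 = -4, which is month 8 of year 2088 → August 2088.
Day 9 is valid in August, giving August 9, 2088.
Advancing 10 months from August 9, 2088:
month 8 + 10 = 18, which is month 6 of year 2089 → June 2089.
Day 9 is valid in June, giving June 9, 2089.

June 9, 2089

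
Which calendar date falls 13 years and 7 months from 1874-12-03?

July 3, 1888

Counting forward 13 years and 7 months from December 3, 1874.
+13 years → 1887; month 12 + 7 = 19, which is month 7 of year 1888 → July 1888.
Day 3 is valid in July, giving July 3, 1888.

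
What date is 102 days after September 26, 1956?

Adding 102 days from September 26, 1956.
September has 30 days, so 30 − 26 = 4 days remain after September 26, 1956; 102 − 4 = 98 left.
October 1956 has 31 days: 98 − 31 = 67 left.
November 1956 has 30 days: 67 − 30 = 37 left.
December 1956 has 31 days: 37 − 31 = 6 left.
6 days into January 1957 → January 6, 1957.

January 6, 1957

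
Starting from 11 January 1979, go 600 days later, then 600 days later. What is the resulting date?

Advancing 600 days from January 11, 1979:
January has 31 days, so 31 − 11 = 20 days remain after January 11, 1979; 600 − 20 = 580 left.
February 1979 has 28 days (1979 is not a leap year): 580 − 28 = 552 left.
March 1979 has 31 days: 552 − 31 = 521 left.
April 1979 has 30 days: 521 − 30 = 491 left.
May 1979 has 31 days: 491 − 31 = 460 left.
June 1979 has 30 days: 460 − 30 = 430 left.
July 1979 has 31 days: 430 − 31 = 399 left.
August 1979 has 31 days: 399 − 31 = 368 left.
September 1979 has 30 days: 368 − 30 = 338 left.
October 1979 has 31 days: 338 − 31 = 307 left.
November 1979 has 30 days: 307 − 30 = 277 left.
December 1979 has 31 days: 277 − 31 = 246 left.
January 1980 has 31 days: 246 − 31 = 215 left.
February 1980 has 29 days (1980 is a leap year): 215 − 29 = 186 left.
March 1980 has 31 days: 186 − 31 = 155 left.
April 1980 has 30 days: 155 − 30 = 125 left.
May 1980 has 31 days: 125 − 31 = 94 left.
June 1980 has 30 days: 94 − 30 = 64 left.
July 1980 has 31 days: 64 − 31 = 33 left.
August 1980 has 31 days: 33 − 31 = 2 left.
2 days into September 1980 → September 2, 1980.
Counting forward 600 days from September 2, 1980:
September has 30 days, so 30 − 2 = 28 days remain after September 2, 1980; 600 − 28 = 572 left.
October 1980 has 31 days: 572 − 31 = 541 left.
November 1980 has 30 days: 541 − 30 = 511 left.
December 1980 has 31 days: 511 − 31 = 480 left.
January 1981 has 31 days: 480 − 31 = 449 left.
February 1981 has 28 days (1981 is not a leap year): 449 − 28 = 421 left.
March 1981 has 31 days: 421 − 31 = 390 left.
April 1981 has 30 days: 390 − 30 = 360 left.
May 1981 has 31 days: 360 − 31 = 329 left.
June 1981 has 30 days: 329 − 30 = 299 left.
July 1981 has 31 days: 299 − 31 = 268 left.
August 1981 has 31 days: 268 − 31 = 237 left.
September 1981 has 30 days: 237 − 30 = 207 left.
October 1981 has 31 days: 207 − 31 = 176 left.
November 1981 has 30 days: 176 − 30 = 146 left.
December 1981 has 31 days: 146 − 31 = 115 left.
January 1982 has 31 days: 115 − 31 = 84 left.
February 1982 has 28 days (1982 is not a leap year): 84 − 28 = 56 left.
March 1982 has 31 days: 56 − 31 = 25 left.
25 days into April 1982 → April 25, 1982.

April 25, 1982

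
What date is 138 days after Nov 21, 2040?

Advancing 138 days from November 21, 2040.
November has 30 days, so 30 − 21 = 9 days remain after November 21, 2040; 138 − 9 = 129 left.
December 2040 has 31 days: 129 − 31 = 98 left.
January 2041 has 31 days: 98 − 31 = 67 left.
February 2041 has 28 days (2041 is not a leap year): 67 − 28 = 39 left.
March 2041 has 31 days: 39 − 31 = 8 left.
8 days into April 2041 → April 8, 2041.

April 8, 2041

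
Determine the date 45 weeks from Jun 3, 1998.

April 14, 1999

Counting forward 45 weeks = 315 days from June 3, 1998.
June has 30 days, so 30 − 3 = 27 days remain after June 3, 1998; 315 − 27 = 288 left.
July 1998 has 31 days: 288 − 31 = 257 left.
August 1998 has 31 days: 257 − 31 = 226 left.
September 1998 has 30 days: 226 − 30 = 196 left.
October 1998 has 31 days: 196 − 31 = 165 left.
November 1998 has 30 days: 165 − 30 = 135 left.
December 1998 has 31 days: 135 − 31 = 104 left.
January 1999 has 31 days: 104 − 31 = 73 left.
February 1999 has 28 days (1999 is not a leap year): 73 − 28 = 45 left.
March 1999 has 31 days: 45 − 31 = 14 left.
14 days into April 1999 → April 14, 1999.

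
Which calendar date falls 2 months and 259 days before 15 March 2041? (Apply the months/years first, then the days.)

Subtracting 2 months and 259 days from March 15, 2041: first the month/year part, then the days.
month 3 − 2 = 1 → January 2041.
Day 15 is valid in January, giving January 15, 2041.
Now subtract 259 days from January 15, 2041.
Going back 15 days from January 15, 2041 reaches the end of the previous month; 259 − 15 = 244 left.
December 2040 has 31 days: 244 − 31 = 213 left.
November 2040 has 30 days: 213 − 30 = 183 left.
October 2040 has 31 days: 183 − 31 = 152 left.
September 2040 has 30 days: 152 − 30 = 122 left.
August 2040 has 31 days: 122 − 31 = 91 left.
July 2040 has 31 days: 91 − 31 = 60 left.
June 2040 has 30 days: 60 − 30 = 30 left.
May 2040 has 31 days; 31 − 30 = 1 → May 1, 2040.

May 1, 2040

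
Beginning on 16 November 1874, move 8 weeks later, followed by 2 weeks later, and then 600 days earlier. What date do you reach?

June 4, 1873

Counting forward 8 weeks (= 56 days) from November 16, 1874:
November has 30 days, so 30 − 16 = 14 days remain after November 16, 1874; 56 − 14 = 42 left.
December 1874 has 31 days: 42 − 31 = 11 left.
11 days into January 1875 → January 11, 1875.
Counting forward 2 weeks (= 14 days) from January 11, 1875:
January has 31 days; 11 + 14 = 25, still in January.
Counting back 600 days from January 25, 1875:
Going back 25 days from January 25, 1875 reaches the end of the previous month; 600 − 25 = 575 left.
December 1874 has 31 days: 575 − 31 = 544 left.
November 1874 has 30 days: 544 − 30 = 514 left.
October 1874 has 31 days: 514 − 31 = 483 left.
September 1874 has 30 days: 483 − 30 = 453 left.
August 1874 has 31 days: 453 − 31 = 422 left.
July 1874 has 31 days: 422 − 31 = 391 left.
June 1874 has 30 days: 391 − 30 = 361 left.
May 1874 has 31 days: 361 − 31 = 330 left.
April 1874 has 30 days: 330 − 30 = 300 left.
March 1874 has 31 days: 300 − 31 = 269 left.
February 1874 has 28 days (1874 is not a leap year): 269 − 28 = 241 left.
January 1874 has 31 days: 241 − 31 = 210 left.
December 1873 has 31 days: 210 − 31 = 179 left.
November 1873 has 30 days: 179 − 30 = 149 left.
October 1873 has 31 days: 149 − 31 = 118 left.
September 1873 has 30 days: 118 − 30 = 88 left.
August 1873 has 31 days: 88 − 31 = 57 left.
July 1873 has 31 days: 57 − 31 = 26 left.
June 1873 has 30 days; 30 − 26 = 4 → June 4, 1873.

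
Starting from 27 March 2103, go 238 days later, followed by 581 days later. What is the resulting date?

Counting forward 238 days from March 27, 2103:
March has 31 days, so 31 − 27 = 4 days remain after March 27, 2103; 238 − 4 = 234 left.
April 2103 has 30 days: 234 − 30 = 204 left.
May 2103 has 31 days: 204 − 31 = 173 left.
June 2103 has 30 days: 173 − 30 = 143 left.
July 2103 has 31 days: 143 − 31 = 112 left.
August 2103 has 31 days: 112 − 31 = 81 left.
September 2103 has 30 days: 81 − 30 = 51 left.
October 2103 has 31 days: 51 − 31 = 20 left.
20 days into November 2103 → November 20, 2103.
Advancing 581 days from November 20, 2103:
November has 30 days, so 30 − 20 = 10 days remain after November 20, 2103; 581 − 10 = 571 left.
December 2103 has 31 days: 571 − 31 = 540 left.
January 2104 has 31 days: 540 − 31 = 509 left.
February 2104 has 29 days (2104 is a leap year): 509 − 29 = 480 left.
March 2104 has 31 days: 480 − 31 = 449 left.
April 2104 has 30 days: 449 − 30 = 419 left.
May 2104 has 31 days: 419 − 31 = 388 left.
June 2104 has 30 days: 388 − 30 = 358 left.
July 2104 has 31 days: 358 − 31 = 327 left.
August 2104 has 31 days: 327 − 31 = 296 left.
September 2104 has 30 days: 296 − 30 = 266 left.
October 2104 has 31 days: 266 − 31 = 235 left.
November 2104 has 30 days: 235 − 30 = 205 left.
December 2104 has 31 days: 205 − 31 = 174 left.
January 2105 has 31 days: 174 − 31 = 143 left.
February 2105 has 28 days (2105 is not a leap year): 143 − 28 = 115 left.
March 2105 has 31 days: 115 − 31 = 84 left.
April 2105 has 30 days: 84 − 30 = 54 left.
May 2105 has 31 days: 54 − 31 = 23 left.
23 days into June 2105 → June 23, 2105.

June 23, 2105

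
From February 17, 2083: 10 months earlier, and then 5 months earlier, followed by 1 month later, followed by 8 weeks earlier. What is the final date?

Subtracting 10 months from February 17, 2083:
month 2 − 10 = -8, which is month 4 of year 2082 → April 2082.
Day 17 is valid in April, giving April 17, 2082.
Subtracting 5 months from April 17, 2082:
month 4 − 5 = -1, which is month 11 of year 2081 → November 2081.
Day 17 is valid in November, giving November 17, 2081.
Advancing 1 month from November 17, 2081:
month 11 + 1 = 12 → December 2081.
Day 17 is valid in December, giving December 17, 2081.
Counting back 8 weeks (= 56 days) from December 17, 2081:
Going back 17 days from December 17, 2081 reaches the end of the previous month; 56 − 17 = 39 left.
November 2081 has 30 days: 39 − 30 = 9 left.
October 2081 has 31 days; 31 − 9 = 22 → October 22, 2081.

October 22, 2081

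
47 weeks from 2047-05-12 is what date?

April 5, 2048

Counting forward 47 weeks = 329 days from May 12, 2047.
May has 31 days, so 31 − 12 = 19 days remain after May 12, 2047; 329 − 19 = 310 left.
June 2047 has 30 days: 310 − 30 = 280 left.
July 2047 has 31 days: 280 − 31 = 249 left.
August 2047 has 31 days: 249 − 31 = 218 left.
September 2047 has 30 days: 218 − 30 = 188 left.
October 2047 has 31 days: 188 − 31 = 157 left.
November 2047 has 30 days: 157 − 30 = 127 left.
December 2047 has 31 days: 127 − 31 = 96 left.
January 2048 has 31 days: 96 − 31 = 65 left.
February 2048 has 29 days (2048 is a leap year): 65 − 29 = 36 left.
March 2048 has 31 days: 36 − 31 = 5 left.
5 days into April 2048 → April 5, 2048.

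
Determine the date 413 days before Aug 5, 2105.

Counting back 413 days from August 5, 2105.
Going back 5 days from August 5, 2105 reaches the end of the previous month; 413 − 5 = 408 left.
July 2105 has 31 days: 408 − 31 = 377 left.
June 2105 has 30 days: 377 − 30 = 347 left.
May 2105 has 31 days: 347 − 31 = 316 left.
April 2105 has 30 days: 316 − 30 = 286 left.
March 2105 has 31 days: 286 − 31 = 255 left.
February 2105 has 28 days (2105 is not a leap year): 255 − 28 = 227 left.
January 2105 has 31 days: 227 − 31 = 196 left.
December 2104 has 31 days: 196 − 31 = 165 left.
November 2104 has 30 days: 165 − 30 = 135 left.
October 2104 has 31 days: 135 − 31 = 104 left.
September 2104 has 30 days: 104 − 30 = 74 left.
August 2104 has 31 days: 74 − 31 = 43 left.
July 2104 has 31 days: 43 − 31 = 12 left.
June 2104 has 30 days; 30 − 12 = 18 → June 18, 2104.

June 18, 2104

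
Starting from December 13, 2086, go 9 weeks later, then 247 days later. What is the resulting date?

October 19, 2087

Adding 9 weeks (= 63 days) from December 13, 2086:
December has 31 days, so 31 − 13 = 18 days remain after December 13, 2086; 63 − 18 = 45 left.
January 2087 has 31 days: 45 − 31 = 14 left.
14 days into February 2087 → February 14, 2087.
Counting forward 247 days from February 14, 2087:
February has 28 days, so 28 − 14 = 14 days remain after February 14, 2087; 247 − 14 = 233 left.
March 2087 has 31 days: 233 − 31 = 202 left.
April 2087 has 30 days: 202 − 30 = 172 left.
May 2087 has 31 days: 172 − 31 = 141 left.
June 2087 has 30 days: 141 − 30 = 111 left.
July 2087 has 31 days: 111 − 31 = 80 left.
August 2087 has 31 days: 80 − 31 = 49 left.
September 2087 has 30 days: 49 − 30 = 19 left.
19 days into October 2087 → October 19, 2087.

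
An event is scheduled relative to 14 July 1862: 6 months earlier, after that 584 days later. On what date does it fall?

Going back 6 months from July 14, 1862:
month 7 − 6 = 1 → January 1862.
Day 14 is valid in January, giving January 14, 1862.
Counting forward 584 days from January 14, 1862:
January has 31 days, so 31 − 14 = 17 days remain after January 14, 1862; 584 − 17 = 567 left.
February 1862 has 28 days (1862 is not a leap year): 567 − 28 = 539 left.
March 1862 has 31 days: 539 − 31 = 508 left.
April 1862 has 30 days: 508 − 30 = 478 left.
May 1862 has 31 days: 478 − 31 = 447 left.
June 1862 has 30 days: 447 − 30 = 417 left.
July 1862 has 31 days: 417 − 31 = 386 left.
August 1862 has 31 days: 386 − 31 = 355 left.
September 1862 has 30 days: 355 − 30 = 325 left.
October 1862 has 31 days: 325 − 31 = 294 left.
November 1862 has 30 days: 294 − 30 = 264 left.
December 1862 has 31 days: 264 − 31 = 233 left.
January 1863 has 31 days: 233 − 31 = 202 left.
February 1863 has 28 days (1863 is not a leap year): 202 − 28 = 174 left.
March 1863 has 31 days: 174 − 31 = 143 left.
April 1863 has 30 days: 143 − 30 = 113 left.
May 1863 has 31 days: 113 − 31 = 82 left.
June 1863 has 30 days: 82 − 30 = 52 left.
July 1863 has 31 days: 52 − 31 = 21 left.
21 days into August 1863 → August 21, 1863.

August 21, 1863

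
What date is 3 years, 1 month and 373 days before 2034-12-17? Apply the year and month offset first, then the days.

November 9, 2030

Counting back 3 years, 1 month and 373 days from December 17, 2034: first the month/year part, then the days.
-3 years → 2031; month 12 − 1 = 11 → November 2031.
Day 17 is valid in November, giving November 17, 2031.
Now subtract 373 days from November 17, 2031.
Going back 17 days from November 17, 2031 reaches the end of the previous month; 373 − 17 = 356 left.
October 2031 has 31 days: 356 − 31 = 325 left.
September 2031 has 30 days: 325 − 30 = 295 left.
August 2031 has 31 days: 295 − 31 = 264 left.
July 2031 has 31 days: 264 − 31 = 233 left.
June 2031 has 30 days: 233 − 30 = 203 left.
May 2031 has 31 days: 203 − 31 = 172 left.
April 2031 has 30 days: 172 − 30 = 142 left.
March 2031 has 31 days: 142 − 31 = 111 left.
February 2031 has 28 days (2031 is not a leap year): 111 − 28 = 83 left.
January 2031 has 31 days: 83 − 31 = 52 left.
December 2030 has 31 days: 52 − 31 = 21 left.
November 2030 has 30 days; 30 − 21 = 9 → November 9, 2030.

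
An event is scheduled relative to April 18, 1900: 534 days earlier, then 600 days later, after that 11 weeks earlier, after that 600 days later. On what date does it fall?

November 28, 1901

Going back 534 days from April 18, 1900:
Going back 18 days from April 18, 1900 reaches the end of the previous month; 534 − 18 = 516 left.
March 1900 has 31 days: 516 − 31 = 485 left.
February 1900 has 28 days (1900 is not a leap year (divisible by 100 but not 400)): 485 − 28 = 457 left.
January 1900 has 31 days: 457 − 31 = 426 left.
December 1899 has 31 days: 426 − 31 = 395 left.
November 1899 has 30 days: 395 − 30 = 365 left.
October 1899 has 31 days: 365 − 31 = 334 left.
September 1899 has 30 days: 334 − 30 = 304 left.
August 1899 has 31 days: 304 − 31 = 273 left.
July 1899 has 31 days: 273 − 31 = 242 left.
June 1899 has 30 days: 242 − 30 = 212 left.
May 1899 has 31 days: 212 − 31 = 181 left.
April 1899 has 30 days: 181 − 30 = 151 left.
March 1899 has 31 days: 151 − 31 = 120 left.
February 1899 has 28 days (1899 is not a leap year): 120 − 28 = 92 left.
January 1899 has 31 days: 92 − 31 = 61 left.
December 1898 has 31 days: 61 − 31 = 30 left.
November 1898 has 30 days: 30 − 30 = 0 left.
October 1898 has 31 days; 31 − 0 = 31 → October 31, 1898.
Adding 600 days from October 31, 1898:
October has 31 days, so 31 − 31 = 0 days remain after October 31, 1898; 600 − 0 = 600 left.
November 1898 has 30 days: 600 − 30 = 570 left.
December 1898 has 31 days: 570 − 31 = 539 left.
January 1899 has 31 days: 539 − 31 = 508 left.
February 1899 has 28 days (1899 is not a leap year): 508 − 28 = 480 left.
March 1899 has 31 days: 480 − 31 = 449 left.
April 1899 has 30 days: 449 − 30 = 419 left.
May 1899 has 31 days: 419 − 31 = 388 left.
June 1899 has 30 days: 388 − 30 = 358 left.
July 1899 has 31 days: 358 − 31 = 327 left.
August 1899 has 31 days: 327 − 31 = 296 left.
September 1899 has 30 days: 296 − 30 = 266 left.
October 1899 has 31 days: 266 − 31 = 235 left.
November 1899 has 30 days: 235 − 30 = 205 left.
December 1899 has 31 days: 205 − 31 = 174 left.
January 1900 has 31 days: 174 − 31 = 143 left.
February 1900 has 28 days (1900 is not a leap year (divisible by 100 but not 400)): 143 − 28 = 115 left.
March 1900 has 31 days: 115 − 31 = 84 left.
April 1900 has 30 days: 84 − 30 = 54 left.
May 1900 has 31 days: 54 − 31 = 23 left.
23 days into June 1900 → June 23, 1900.
Subtracting 11 weeks (= 77 days) from June 23, 1900:
Going back 23 days from June 23, 1900 reaches the end of the previous month; 77 − 23 = 54 left.
May 1900 has 31 days: 54 − 31 = 23 left.
April 1900 has 30 days; 30 − 23 = 7 → April 7, 1900.
Advancing 600 days from April 7, 1900:
April has 30 days, so 30 − 7 = 23 days remain after April 7, 1900; 600 − 23 = 577 left.
May 1900 has 31 days: 577 − 31 = 546 left.
June 1900 has 30 days: 546 − 30 = 516 left.
July 1900 has 31 days: 516 − 31 = 485 left.
August 1900 has 31 days: 485 − 31 = 454 left.
September 1900 has 30 days: 454 − 30 = 424 left.
October 1900 has 31 days: 424 − 31 = 393 left.
November 1900 has 30 days: 393 − 30 = 363 left.
December 1900 has 31 days: 363 − 31 = 332 left.
January 1901 has 31 days: 332 − 31 = 301 left.
February 1901 has 28 days (1901 is not a leap year): 301 − 28 = 273 left.
March 1901 has 31 days: 273 − 31 = 242 left.
April 1901 has 30 days: 242 − 30 = 212 left.
May 1901 has 31 days: 212 − 31 = 181 left.
June 1901 has 30 days: 181 − 30 = 151 left.
July 1901 has 31 days: 151 − 31 = 120 left.
August 1901 has 31 days: 120 − 31 = 89 left.
September 1901 has 30 days: 89 − 30 = 59 left.
October 1901 has 31 days: 59 − 31 = 28 left.
28 days into November 1901 → November 28, 1901.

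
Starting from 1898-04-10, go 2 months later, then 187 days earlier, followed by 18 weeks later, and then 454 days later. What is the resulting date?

Advancing 2 months from April 10, 1898:
month 4 + 2 = 6 → June 1898.
Day 10 is valid in June, giving June 10, 1898.
Subtracting 187 days from June 10, 1898:
Going back 10 days from June 10, 1898 reaches the end of the previous month; 187 − 10 = 177 left.
May 1898 has 31 days: 177 − 31 = 146 left.
April 1898 has 30 days: 146 − 30 = 116 left.
March 1898 has 31 days: 116 − 31 = 85 left.
February 1898 has 28 days (1898 is not a leap year): 85 − 28 = 57 left.
January 1898 has 31 days: 57 − 31 = 26 left.
December 1897 has 31 days; 31 − 26 = 5 → December 5, 1897.
Adding 18 weeks (= 126 days) from December 5, 1897:
December has 31 days, so 31 − 5 = 26 days remain after December 5, 1897; 126 − 26 = 100 left.
January 1898 has 31 days: 100 − 31 = 69 left.
February 1898 has 28 days (1898 is not a leap year): 69 − 28 = 41 left.
March 1898 has 31 days: 41 − 31 = 10 left.
10 days into April 1898 → April 10, 1898.
Advancing 454 days from April 10, 1898:
April has 30 days, so 30 − 10 = 20 days remain after April 10, 1898; 454 − 20 = 434 left.
May 1898 has 31 days: 434 − 31 = 403 left.
June 1898 has 30 days: 403 − 30 = 373 left.
July 1898 has 31 days: 373 − 31 = 342 left.
August 1898 has 31 days: 342 − 31 = 311 left.
September 1898 has 30 days: 311 − 30 = 281 left.
October 1898 has 31 days: 281 − 31 = 250 left.
November 1898 has 30 days: 250 − 30 = 220 left.
December 1898 has 31 days: 220 − 31 = 189 left.
January 1899 has 31 days: 189 − 31 = 158 left.
February 1899 has 28 days (1899 is not a leap year): 158 − 28 = 130 left.
March 1899 has 31 days: 130 − 31 = 99 left.
April 1899 has 30 days: 99 − 30 = 69 left.
May 1899 has 31 days: 69 − 31 = 38 left.
June 1899 has 30 days: 38 − 30 = 8 left.
8 days into July 1899 → July 8, 1899.

July 8, 1899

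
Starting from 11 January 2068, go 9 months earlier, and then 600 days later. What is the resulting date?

Counting back 9 months from January 11, 2068:
month 1 − 9 = -8, which is month 4 of year 2067 → April 2067.
Day 11 is valid in April, giving April 11, 2067.
Advancing 600 days from April 11, 2067:
April has 30 days, so 30 − 11 = 19 days remain after April 11, 2067; 600 − 19 = 581 left.
May 2067 has 31 days: 581 − 31 = 550 left.
June 2067 has 30 days: 550 − 30 = 520 left.
July 2067 has 31 days: 520 − 31 = 489 left.
August 2067 has 31 days: 489 − 31 = 458 left.
September 2067 has 30 days: 458 − 30 = 428 left.
October 2067 has 31 days: 428 − 31 = 397 left.
November 2067 has 30 days: 397 − 30 = 367 left.
December 2067 has 31 days: 367 − 31 = 336 left.
January 2068 has 31 days: 336 − 31 = 305 left.
February 2068 has 29 days (2068 is a leap year): 305 − 29 = 276 left.
March 2068 has 31 days: 276 − 31 = 245 left.
April 2068 has 30 days: 245 − 30 = 215 left.
May 2068 has 31 days: 215 − 31 = 184 left.
June 2068 has 30 days: 184 − 30 = 154 left.
July 2068 has 31 days: 154 − 31 = 123 left.
August 2068 has 31 days: 123 − 31 = 92 left.
September 2068 has 30 days: 92 − 30 = 62 left.
October 2068 has 31 days: 62 − 31 = 31 left.
November 2068 has 30 days: 31 − 30 = 1 left.
1 day into December 2068 → December 1, 2068.

December 1, 2068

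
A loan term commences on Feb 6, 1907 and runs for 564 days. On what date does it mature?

Adding 564 days from February 6, 1907.
February has 28 days, so 28 − 6 = 22 days remain after February 6, 1907; 564 − 22 = 542 left.
March 1907 has 31 days: 542 − 31 = 511 left.
April 1907 has 30 days: 511 − 30 = 481 left.
May 1907 has 31 days: 481 − 31 = 450 left.
June 1907 has 30 days: 450 − 30 = 420 left.
July 1907 has 31 days: 420 − 31 = 389 left.
August 1907 has 31 days: 389 − 31 = 358 left.
September 1907 has 30 days: 358 − 30 = 328 left.
October 1907 has 31 days: 328 − 31 = 297 left.
November 1907 has 30 days: 297 − 30 = 267 left.
December 1907 has 31 days: 267 − 31 = 236 left.
January 1908 has 31 days: 236 − 31 = 205 left.
February 1908 has 29 days (1908 is a leap year): 205 − 29 = 176 left.
March 1908 has 31 days: 176 − 31 = 145 left.
April 1908 has 30 days: 145 − 30 = 115 left.
May 1908 has 31 days: 115 − 31 = 84 left.
June 1908 has 30 days: 84 − 30 = 54 left.
July 1908 has 31 days: 54 − 31 = 23 left.
23 days into August 1908 → August 23, 1908.

August 23, 1908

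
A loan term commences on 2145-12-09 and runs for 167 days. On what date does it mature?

May 25, 2146

Counting forward 167 days from December 9, 2145.
December has 31 days, so 31 − 9 = 22 days remain after December 9, 2145; 167 − 22 = 145 left.
January 2146 has 31 days: 145 − 31 = 114 left.
February 2146 has 28 days (2146 is not a leap year): 114 − 28 = 86 left.
March 2146 has 31 days: 86 − 31 = 55 left.
April 2146 has 30 days: 55 − 30 = 25 left.
25 days into May 2146 → May 25, 2146.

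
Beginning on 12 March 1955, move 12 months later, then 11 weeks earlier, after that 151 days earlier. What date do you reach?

Advancing 12 months from March 12, 1955:
month 3 + 12 = 15, which is month 3 of year 1956 → March 1956.
Day 12 is valid in March, giving March 12, 1956.
Counting back 11 weeks (= 77 days) from March 12, 1956:
Going back 12 days from March 12, 1956 reaches the end of the previous month; 77 − 12 = 65 left.
February 1956 has 29 days (1956 is a leap year): 65 − 29 = 36 left.
January 1956 has 31 days: 36 − 31 = 5 left.
December 1955 has 31 days; 31 − 5 = 26 → December 26, 1955.
Going back 151 days from December 26, 1955:
Going back 26 days from December 26, 1955 reaches the end of the previous month; 151 − 26 = 125 left.
November 1955 has 30 days: 125 − 30 = 95 left.
October 1955 has 31 days: 95 − 31 = 64 left.
September 1955 has 30 days: 64 − 30 = 34 left.
August 1955 has 31 days: 34 − 31 = 3 left.
July 1955 has 31 days; 31 − 3 = 28 → July 28, 1955.

July 28, 1955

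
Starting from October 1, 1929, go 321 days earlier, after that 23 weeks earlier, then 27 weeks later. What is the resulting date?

December 12, 1928

Going back 321 days from October 1, 1929:
Going back 1 day from October 1, 1929 reaches the end of the previous month; 321 − 1 = 320 left.
September 1929 has 30 days: 320 − 30 = 290 left.
August 1929 has 31 days: 290 − 31 = 259 left.
July 1929 has 31 days: 259 − 31 = 228 left.
June 1929 has 30 days: 228 − 30 = 198 left.
May 1929 has 31 days: 198 − 31 = 167 left.
April 1929 has 30 days: 167 − 30 = 137 left.
March 1929 has 31 days: 137 − 31 = 106 left.
February 1929 has 28 days (1929 is not a leap year): 106 − 28 = 78 left.
January 1929 has 31 days: 78 − 31 = 47 left.
December 1928 has 31 days: 47 − 31 = 16 left.
November 1928 has 30 days; 30 − 16 = 14 → November 14, 1928.
Subtracting 23 weeks (= 161 days) from November 14, 1928:
Going back 14 days from November 14, 1928 reaches the end of the previous month; 161 − 14 = 147 left.
October 1928 has 31 days: 147 − 31 = 116 left.
September 1928 has 30 days: 116 − 30 = 86 left.
August 1928 has 31 days: 86 − 31 = 55 left.
July 1928 has 31 days: 55 − 31 = 24 left.
June 1928 has 30 days; 30 − 24 = 6 → June 6, 1928.
Adding 27 weeks (= 189 days) from June 6, 1928:
June has 30 days, so 30 − 6 = 24 days remain after June 6, 1928; 189 − 24 = 165 left.
July 1928 has 31 days: 165 − 31 = 134 left.
August 1928 has 31 days: 134 − 31 = 103 left.
September 1928 has 30 days: 103 − 30 = 73 left.
October 1928 has 31 days: 73 − 31 = 42 left.
November 1928 has 30 days: 42 − 30 = 12 left.
12 days into December 1928 → December 12, 1928.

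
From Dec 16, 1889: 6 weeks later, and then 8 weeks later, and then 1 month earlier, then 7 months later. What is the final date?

September 24, 1890

Advancing 6 weeks (= 42 days) from December 16, 1889:
December has 31 days, so 31 − 16 = 15 days remain after December 16, 1889; 42 − 15 = 27 left.
27 days into January 1890 → January 27, 1890.
Advancing 8 weeks (= 56 days) from January 27, 1890:
January has 31 days, so 31 − 27 = 4 days remain after January 27, 1890; 56 − 4 = 52 left.
February 1890 has 28 days (1890 is not a leap year): 52 − 28 = 24 left.
24 days into March 1890 → March 24, 1890.
Going back 1 month from March 24, 1890:
month 3 − 1 = 2 → February 1890.
Day 24 is valid in February, giving February 24, 1890.
Adding 7 months from February 24, 1890:
month 2 + 7 = 9 → September 1890.
Day 24 is valid in September, giving September 24, 1890.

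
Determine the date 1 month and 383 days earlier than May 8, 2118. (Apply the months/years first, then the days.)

March 21, 2117

Going back 1 month and 383 days from May 8, 2118: first the month/year part, then the days.
month 5 − 1 = 4 → April 2118.
Day 8 is valid in April, giving April 8, 2118.
Now subtract 383 days from April 8, 2118.
Going back 8 days from April 8, 2118 reaches the end of the previous month; 383 − 8 = 375 left.
March 2118 has 31 days: 375 − 31 = 344 left.
February 2118 has 28 days (2118 is not a leap year): 344 − 28 = 316 left.
January 2118 has 31 days: 316 − 31 = 285 left.
December 2117 has 31 days: 285 − 31 = 254 left.
November 2117 has 30 days: 254 − 30 = 224 left.
October 2117 has 31 days: 224 − 31 = 193 left.
September 2117 has 30 days: 193 − 30 = 163 left.
August 2117 has 31 days: 163 − 31 = 132 left.
July 2117 has 31 days: 132 − 31 = 101 left.
June 2117 has 30 days: 101 − 30 = 71 left.
May 2117 has 31 days: 71 − 31 = 40 left.
April 2117 has 30 days: 40 − 30 = 10 left.
March 2117 has 31 days; 31 − 10 = 21 → March 21, 2117.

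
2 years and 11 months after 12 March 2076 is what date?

Adding 2 years and 11 months from March 12, 2076.
+2 years → 2078; month 3 + 11 = 14, which is month 2 of year 2079 → February 2079.
Day 12 is valid in February, giving February 12, 2079.

February 12, 2079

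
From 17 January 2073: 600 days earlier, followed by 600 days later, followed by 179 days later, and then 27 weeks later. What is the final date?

January 20, 2074

Subtracting 600 days from January 17, 2073:
Going back 17 days from January 17, 2073 reaches the end of the previous month; 600 − 17 = 583 left.
December 2072 has 31 days: 583 − 31 = 552 left.
November 2072 has 30 days: 552 − 30 = 522 left.
October 2072 has 31 days: 522 − 31 = 491 left.
September 2072 has 30 days: 491 − 30 = 461 left.
August 2072 has 31 days: 461 − 31 = 430 left.
July 2072 has 31 days: 430 − 31 = 399 left.
June 2072 has 30 days: 399 − 30 = 369 left.
May 2072 has 31 days: 369 − 31 = 338 left.
April 2072 has 30 days: 338 − 30 = 308 left.
March 2072 has 31 days: 308 − 31 = 277 left.
February 2072 has 29 days (2072 is a leap year): 277 − 29 = 248 left.
January 2072 has 31 days: 248 − 31 = 217 left.
December 2071 has 31 days: 217 − 31 = 186 left.
November 2071 has 30 days: 186 − 30 = 156 left.
October 2071 has 31 days: 156 − 31 = 125 left.
September 2071 has 30 days: 125 − 30 = 95 left.
August 2071 has 31 days: 95 − 31 = 64 left.
July 2071 has 31 days: 64 − 31 = 33 left.
June 2071 has 30 days: 33 − 30 = 3 left.
May 2071 has 31 days; 31 − 3 = 28 → May 28, 2071.
Adding 600 days from May 28, 2071:
May has 31 days, so 31 − 28 = 3 days remain after May 28, 2071; 600 − 3 = 597 left.
June 2071 has 30 days: 597 − 30 = 567 left.
July 2071 has 31 days: 567 − 31 = 536 left.
August 2071 has 31 days: 536 − 31 = 505 left.
September 2071 has 30 days: 505 − 30 = 475 left.
October 2071 has 31 days: 475 − 31 = 444 left.
November 2071 has 30 days: 444 − 30 = 414 left.
December 2071 has 31 days: 414 − 31 = 383 left.
January 2072 has 31 days: 383 − 31 = 352 left.
February 2072 has 29 days (2072 is a leap year): 352 − 29 = 323 left.
March 2072 has 31 days: 323 − 31 = 292 left.
April 2072 has 30 days: 292 − 30 = 262 left.
May 2072 has 31 days: 262 − 31 = 231 left.
June 2072 has 30 days: 231 − 30 = 201 left.
July 2072 has 31 days: 201 − 31 = 170 left.
August 2072 has 31 days: 170 − 31 = 139 left.
September 2072 has 30 days: 139 − 30 = 109 left.
October 2072 has 31 days: 109 − 31 = 78 left.
November 2072 has 30 days: 78 − 30 = 48 left.
December 2072 has 31 days: 48 − 31 = 17 left.
17 days into January 2073 → January 17, 2073.
Adding 179 days from January 17, 2073:
January has 31 days, so 31 − 17 = 14 days remain after January 17, 2073; 179 − 14 = 165 left.
February 2073 has 28 days (2073 is not a leap year): 165 − 28 = 137 left.
March 2073 has 31 days: 137 − 31 = 106 left.
April 2073 has 30 days: 106 − 30 = 76 left.
May 2073 has 31 days: 76 − 31 = 45 left.
June 2073 has 30 days: 45 − 30 = 15 left.
15 days into July 2073 → July 15, 2073.
Counting forward 27 weeks (= 189 days) from July 15, 2073:
July has 31 days, so 31 − 15 = 16 days remain after July 15, 2073; 189 − 16 = 173 left.
August 2073 has 31 days: 173 − 31 = 142 left.
September 2073 has 30 days: 142 − 30 = 112 left.
October 2073 has 31 days: 112 − 31 = 81 left.
November 2073 has 30 days: 81 − 30 = 51 left.
December 2073 has 31 days: 51 − 31 = 20 left.
20 days into January 2074 → January 20, 2074.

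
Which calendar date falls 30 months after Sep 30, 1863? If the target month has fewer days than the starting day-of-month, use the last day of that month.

March 30, 1866

Adding 30 months from September 30, 1863.
month 9 + 30 = 39, which is month 3 of year 1866 → March 1866.
Day 30 is valid in March, giving March 30, 1866.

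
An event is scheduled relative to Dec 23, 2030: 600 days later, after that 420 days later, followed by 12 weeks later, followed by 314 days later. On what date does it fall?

Counting forward 600 days from December 23, 2030:
December has 31 days, so 31 − 23 = 8 days remain after December 23, 2030; 600 − 8 = 592 left.
January 2031 has 31 days: 592 − 31 = 561 left.
February 2031 has 28 days (2031 is not a leap year): 561 − 28 = 533 left.
March 2031 has 31 days: 533 − 31 = 502 left.
April 2031 has 30 days: 502 − 30 = 472 left.
May 2031 has 31 days: 472 − 31 = 441 left.
June 2031 has 30 days: 441 − 30 = 411 left.
July 2031 has 31 days: 411 − 31 = 380 left.
August 2031 has 31 days: 380 − 31 = 349 left.
September 2031 has 30 days: 349 − 30 = 319 left.
October 2031 has 31 days: 319 − 31 = 288 left.
November 2031 has 30 days: 288 − 30 = 258 left.
December 2031 has 31 days: 258 − 31 = 227 left.
January 2032 has 31 days: 227 − 31 = 196 left.
February 2032 has 29 days (2032 is a leap year): 196 − 29 = 167 left.
March 2032 has 31 days: 167 − 31 = 136 left.
April 2032 has 30 days: 136 − 30 = 106 left.
May 2032 has 31 days: 106 − 31 = 75 left.
June 2032 has 30 days: 75 − 30 = 45 left.
July 2032 has 31 days: 45 − 31 = 14 left.
14 days into August 2032 → August 14, 2032.
Adding 420 days from August 14, 2032:
August has 31 days, so 31 − 14 = 17 days remain after August 14, 2032; 420 − 17 = 403 left.
September 2032 has 30 days: 403 − 30 = 373 left.
October 2032 has 31 days: 373 − 31 = 342 left.
November 2032 has 30 days: 342 − 30 = 312 left.
December 2032 has 31 days: 312 − 31 = 281 left.
January 2033 has 31 days: 281 − 31 = 250 left.
February 2033 has 28 days (2033 is not a leap year): 250 − 28 = 222 left.
March 2033 has 31 days: 222 − 31 = 191 left.
April 2033 has 30 days: 191 − 30 = 161 left.
May 2033 has 31 days: 161 − 31 = 130 left.
June 2033 has 30 days: 130 − 30 = 100 left.
July 2033 has 31 days: 100 − 31 = 69 left.
August 2033 has 31 days: 69 − 31 = 38 left.
September 2033 has 30 days: 38 − 30 = 8 left.
8 days into October 2033 → October 8, 2033.
Advancing 12 weeks (= 84 days) from October 8, 2033:
October has 31 days, so 31 − 8 = 23 days remain after October 8, 2033; 84 − 23 = 61 left.
November 2033 has 30 days: 61 − 30 = 31 left.
31 days into December 2033 → December 31, 2033.
Counting forward 314 days from December 31, 2033:
December has 31 days, so 31 − 31 = 0 days remain after December 31, 2033; 314 − 0 = 314 left.
January 2034 has 31 days: 314 − 31 = 283 left.
February 2034 has 28 days (2034 is not a leap year): 283 − 28 = 255 left.
March 2034 has 31 days: 255 − 31 = 224 left.
April 2034 has 30 days: 224 − 30 = 194 left.
May 2034 has 31 days: 194 − 31 = 163 left.
June 2034 has 30 days: 163 − 30 = 133 left.
July 2034 has 31 days: 133 − 31 = 102 left.
August 2034 has 31 days: 102 − 31 = 71 left.
September 2034 has 30 days: 71 − 30 = 41 left.
October 2034 has 31 days: 41 − 31 = 10 left.
10 days into November 2034 → November 10, 2034.

November 10, 2034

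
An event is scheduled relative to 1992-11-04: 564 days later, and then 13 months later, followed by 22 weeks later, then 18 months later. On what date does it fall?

Counting forward 564 days from November 4, 1992:
November has 30 days, so 30 − 4 = 26 days remain after November 4, 1992; 564 − 26 = 538 left.
December 1992 has 31 days: 538 − 31 = 507 left.
January 1993 has 31 days: 507 − 31 = 476 left.
February 1993 has 28 days (1993 is not a leap year): 476 − 28 = 448 left.
March 1993 has 31 days: 448 − 31 = 417 left.
April 1993 has 30 days: 417 − 30 = 387 left.
May 1993 has 31 days: 387 − 31 = 356 left.
June 1993 has 30 days: 356 − 30 = 326 left.
July 1993 has 31 days: 326 − 31 = 295 left.
August 1993 has 31 days: 295 − 31 = 264 left.
September 1993 has 30 days: 264 − 30 = 234 left.
October 1993 has 31 days: 234 − 31 = 203 left.
November 1993 has 30 days: 203 − 30 = 173 left.
December 1993 has 31 days: 173 − 31 = 142 left.
January 1994 has 31 days: 142 − 31 = 111 left.
February 1994 has 28 days (1994 is not a leap year): 111 − 28 = 83 left.
March 1994 has 31 days: 83 − 31 = 52 left.
April 1994 has 30 days: 52 − 30 = 22 left.
22 days into May 1994 → May 22, 1994.
Advancing 13 months from May 22, 1994:
month 5 + 13 = 18, which is month 6 of year 1995 → June 1995.
Day 22 is valid in June, giving June 22, 1995.
Adding 22 weeks (= 154 days) from June 22, 1995:
June has 30 days, so 30 − 22 = 8 days remain after June 22, 1995; 154 − 8 = 146 left.
July 1995 has 31 days: 146 − 31 = 115 left.
August 1995 has 31 days: 115 − 31 = 84 left.
September 1995 has 30 days: 84 − 30 = 54 left.
October 1995 has 31 days: 54 − 31 = 23 left.
23 days into November 1995 → November 23, 1995.
Counting forward 18 months from November 23, 1995:
month 11 + 18 = 29, which is month 5 of year 1997 → May 1997.
Day 23 is valid in May, giving May 23, 1997.

May 23, 1997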